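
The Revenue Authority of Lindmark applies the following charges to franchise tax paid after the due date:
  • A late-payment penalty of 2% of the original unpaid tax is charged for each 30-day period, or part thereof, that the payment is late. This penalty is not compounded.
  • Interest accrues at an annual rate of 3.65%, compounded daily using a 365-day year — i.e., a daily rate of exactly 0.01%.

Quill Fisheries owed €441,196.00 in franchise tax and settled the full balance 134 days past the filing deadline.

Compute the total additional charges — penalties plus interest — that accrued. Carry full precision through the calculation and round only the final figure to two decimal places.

Penalty periods: ⌈134/30⌉ = 5; penalty = 5 × 2% × €441,196.00 = €44,119.60
Interest: €441,196.00 × ((1 + 0.0001)^134 − 1) = €441,196.00 × 0.01348950… = €5,951.5149…
Penalties + interest = €44,119.6000 + €5,951.5149… = €50,071.11

€50,071.11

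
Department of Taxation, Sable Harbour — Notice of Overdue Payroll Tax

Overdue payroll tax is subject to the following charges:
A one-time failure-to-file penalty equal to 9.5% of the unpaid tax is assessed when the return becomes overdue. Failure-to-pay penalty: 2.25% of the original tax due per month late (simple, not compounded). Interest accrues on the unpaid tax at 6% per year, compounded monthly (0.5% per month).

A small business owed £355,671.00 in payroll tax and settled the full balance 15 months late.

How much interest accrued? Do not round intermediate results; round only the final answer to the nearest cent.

Interest: £355,671.00 × ((1 + 0.005)^15 − 1) = £355,671.00 × 0.0776827… = £27,629.4970…

£27,629.50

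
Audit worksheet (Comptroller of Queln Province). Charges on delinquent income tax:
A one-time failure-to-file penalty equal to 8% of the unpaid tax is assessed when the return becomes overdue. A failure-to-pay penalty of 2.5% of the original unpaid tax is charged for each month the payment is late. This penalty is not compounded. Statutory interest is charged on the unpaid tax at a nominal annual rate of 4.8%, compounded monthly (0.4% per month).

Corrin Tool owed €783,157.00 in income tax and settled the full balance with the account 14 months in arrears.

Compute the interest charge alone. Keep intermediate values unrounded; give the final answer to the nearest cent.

Interest: €783,157.00 × ((1 + 0.004)^14 − 1) = €783,157.00 × 0.0574796… = €45,015.5153…

€45,015.52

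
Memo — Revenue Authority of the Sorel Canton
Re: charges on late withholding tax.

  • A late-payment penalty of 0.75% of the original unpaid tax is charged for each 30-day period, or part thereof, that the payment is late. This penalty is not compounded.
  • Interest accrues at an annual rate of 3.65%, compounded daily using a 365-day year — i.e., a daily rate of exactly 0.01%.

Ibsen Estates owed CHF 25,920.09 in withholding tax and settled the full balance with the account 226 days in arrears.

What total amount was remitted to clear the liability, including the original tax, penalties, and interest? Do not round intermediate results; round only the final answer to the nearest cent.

Penalty periods: ⌈226/30⌉ = 8; penalty = 8 × 0.75% × CHF 25,920.09 = CHF 1,555.21…
Interest: CHF 25,920.09 × ((1 + 0.0001)^226 − 1) = CHF 25,920.09 × 0.02285616… = CHF 592.4337…
Total = CHF 25,920.09 + CHF 1,555.2054 + CHF 592.4337… = CHF 28,067.73

CHF 28,067.73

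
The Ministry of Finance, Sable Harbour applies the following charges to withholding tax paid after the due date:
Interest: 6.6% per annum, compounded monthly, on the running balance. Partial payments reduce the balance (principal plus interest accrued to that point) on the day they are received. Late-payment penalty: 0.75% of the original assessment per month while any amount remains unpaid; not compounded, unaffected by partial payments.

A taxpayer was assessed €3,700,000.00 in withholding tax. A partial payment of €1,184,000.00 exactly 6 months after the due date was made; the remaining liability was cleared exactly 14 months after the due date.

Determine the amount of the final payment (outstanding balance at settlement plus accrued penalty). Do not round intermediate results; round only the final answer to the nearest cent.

€3,146,702.72

Monthly rate = 6.6% ÷ 12 = 0.55%
Balance at month 6: €3,700,000.0000 × (1 + 0.0055)^6 = €3,823,791.2376…
After €1,184,000.00 payment: €3,823,791.2376… − €1,184,000.00 = €2,639,791.2376…
Balance at month 14: €2,639,791.2376… × (1 + 0.0055)^8 = €2,758,202.7201…
Penalty: 14 × 0.75% × €3,700,000.00 = €388,500.00
Final settlement = outstanding balance + penalty = €2,758,202.7201… + €388,500.00 = €3,146,702.72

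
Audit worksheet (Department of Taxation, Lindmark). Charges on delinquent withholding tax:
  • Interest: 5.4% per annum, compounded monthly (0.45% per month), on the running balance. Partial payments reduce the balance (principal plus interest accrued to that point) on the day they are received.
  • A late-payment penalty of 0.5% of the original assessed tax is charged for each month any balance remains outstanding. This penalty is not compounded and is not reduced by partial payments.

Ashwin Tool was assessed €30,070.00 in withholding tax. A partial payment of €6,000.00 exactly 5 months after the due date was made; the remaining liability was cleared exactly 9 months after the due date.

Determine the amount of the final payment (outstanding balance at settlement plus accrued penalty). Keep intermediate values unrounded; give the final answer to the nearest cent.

Balance at month 5: €30,070.0000 × (1 + 0.0045)^5 = €30,752.6916…
After €6,000.00 payment: €30,752.6916… − €6,000.00 = €24,752.6916…
Balance at month 9: €24,752.6916… × (1 + 0.0045)^4 = €25,201.2566…
Penalty: 9 × 0.5% × €30,070.00 = €1,353.15
Final settlement = outstanding balance + penalty = €25,201.2566… + €1,353.15 = €26,554.41

€26,554.41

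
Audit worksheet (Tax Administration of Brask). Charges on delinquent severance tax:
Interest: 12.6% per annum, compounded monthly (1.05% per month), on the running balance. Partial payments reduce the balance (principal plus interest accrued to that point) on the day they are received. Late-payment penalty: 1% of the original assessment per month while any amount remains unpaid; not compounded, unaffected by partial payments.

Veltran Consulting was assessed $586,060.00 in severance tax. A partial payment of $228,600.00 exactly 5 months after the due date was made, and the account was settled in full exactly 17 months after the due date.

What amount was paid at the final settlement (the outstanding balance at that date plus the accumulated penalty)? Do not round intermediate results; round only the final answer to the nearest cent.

$540,441.43

Balance at month 5: $586,060.0000 × (1 + 0.0105)^5 = $617,481.1012…
After $228,600.00 payment: $617,481.1012… − $228,600.00 = $388,881.1012…
Balance at month 17: $388,881.1012… × (1 + 0.0105)^12 = $440,811.2322…
Penalty: 17 × 1% × $586,060.00 = $99,630.20
Final settlement = outstanding balance + penalty = $440,811.2322… + $99,630.20 = $540,441.43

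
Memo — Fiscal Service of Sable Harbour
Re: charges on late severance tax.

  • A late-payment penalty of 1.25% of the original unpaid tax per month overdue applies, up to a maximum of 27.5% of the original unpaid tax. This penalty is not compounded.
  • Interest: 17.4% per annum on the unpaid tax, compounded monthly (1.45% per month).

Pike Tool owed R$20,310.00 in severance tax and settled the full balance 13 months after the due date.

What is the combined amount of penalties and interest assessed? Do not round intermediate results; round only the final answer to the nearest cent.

R$7,480.25

Penalty: 13 × 1.25% × R$20,310.00 = R$3,300.38… (below the 27.5% cap of R$5,585.25)
Interest: R$20,310.00 × ((1 + 0.0145)^13 − 1) = R$20,310.00 × 0.2058039… = R$4,179.8763…
Penalties + interest = R$3,300.3750 + R$4,179.8763… = R$7,480.25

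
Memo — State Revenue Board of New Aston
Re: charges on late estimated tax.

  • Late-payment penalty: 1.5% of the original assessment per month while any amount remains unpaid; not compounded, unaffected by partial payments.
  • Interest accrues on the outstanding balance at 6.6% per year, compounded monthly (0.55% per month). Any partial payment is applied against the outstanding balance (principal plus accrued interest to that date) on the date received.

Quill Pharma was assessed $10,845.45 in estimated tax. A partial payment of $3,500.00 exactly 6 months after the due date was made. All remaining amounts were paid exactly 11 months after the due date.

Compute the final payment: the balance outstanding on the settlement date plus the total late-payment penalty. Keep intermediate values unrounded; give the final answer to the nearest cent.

Balance at month 6: $10,845.4500 × (1 + 0.0055)^6 = $11,208.3072…
After $3,500.00 payment: $11,208.3072… − $3,500.00 = $7,708.3072…
Balance at month 11: $7,708.3072… × (1 + 0.0055)^5 = $7,922.6303…
Penalty: 11 × 1.5% × $10,845.45 = $1,789.50…
Final settlement = outstanding balance + penalty = $7,922.6303… + $1,789.50… = $9,712.13

$9,712.13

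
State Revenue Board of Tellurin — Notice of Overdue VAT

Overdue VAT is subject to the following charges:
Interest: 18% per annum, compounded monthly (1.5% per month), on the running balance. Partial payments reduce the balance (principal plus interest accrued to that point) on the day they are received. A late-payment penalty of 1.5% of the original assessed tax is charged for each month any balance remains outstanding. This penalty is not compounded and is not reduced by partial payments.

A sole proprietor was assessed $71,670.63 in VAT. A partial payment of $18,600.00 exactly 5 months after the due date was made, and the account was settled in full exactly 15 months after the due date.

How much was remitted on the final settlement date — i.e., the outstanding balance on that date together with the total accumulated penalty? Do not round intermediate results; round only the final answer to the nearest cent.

Balance at month 5: $71,670.6300 × (1 + 0.015)^5 = $77,209.6232…
After $18,600.00 payment: $77,209.6232… − $18,600.00 = $58,609.6232…
Balance at month 15: $58,609.6232… × (1 + 0.015)^10 = $68,018.8605…
Penalty: 15 × 1.5% × $71,670.63 = $16,125.89…
Final settlement = outstanding balance + penalty = $68,018.8605… + $16,125.89… = $84,144.75

$84,144.75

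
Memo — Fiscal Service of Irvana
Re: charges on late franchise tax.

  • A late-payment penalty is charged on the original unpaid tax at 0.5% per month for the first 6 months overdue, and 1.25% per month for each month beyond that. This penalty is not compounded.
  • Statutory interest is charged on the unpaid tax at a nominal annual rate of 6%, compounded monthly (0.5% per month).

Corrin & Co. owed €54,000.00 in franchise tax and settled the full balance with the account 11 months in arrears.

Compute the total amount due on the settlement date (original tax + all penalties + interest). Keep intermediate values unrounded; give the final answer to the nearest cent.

Penalty, months 1–6: 6 × 0.5% × €54,000.00 = €1,620.00
Penalty, months 7–11: 5 × 1.25% × €54,000.00 = €3,375.00
Interest: €54,000.00 × ((1 + 0.005)^11 − 1) = €54,000.00 × 0.0563958… = €3,045.3750…
Total = €54,000.00 + €4,995.0000 + €3,045.3750… = €62,040.37

€62,040.37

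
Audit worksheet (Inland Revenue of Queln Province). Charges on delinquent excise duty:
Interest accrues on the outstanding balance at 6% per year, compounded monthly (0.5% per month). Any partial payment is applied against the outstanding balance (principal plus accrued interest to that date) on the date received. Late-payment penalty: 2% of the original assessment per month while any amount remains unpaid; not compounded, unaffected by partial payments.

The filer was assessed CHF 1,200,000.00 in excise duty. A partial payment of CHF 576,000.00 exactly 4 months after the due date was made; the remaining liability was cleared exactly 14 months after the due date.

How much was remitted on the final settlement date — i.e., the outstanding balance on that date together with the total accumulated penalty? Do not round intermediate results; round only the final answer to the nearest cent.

CHF 1,017,328.64

Balance at month 4: CHF 1,200,000.0000 × (1 + 0.005)^4 = CHF 1,224,180.6008…
After CHF 576,000.00 payment: CHF 1,224,180.6008… − CHF 576,000.00 = CHF 648,180.6008…
Balance at month 14: CHF 648,180.6008… × (1 + 0.005)^10 = CHF 681,328.6423…
Penalty: 14 × 2% × CHF 1,200,000.00 = CHF 336,000.00
Final settlement = outstanding balance + penalty = CHF 681,328.6423… + CHF 336,000.00 = CHF 1,017,328.64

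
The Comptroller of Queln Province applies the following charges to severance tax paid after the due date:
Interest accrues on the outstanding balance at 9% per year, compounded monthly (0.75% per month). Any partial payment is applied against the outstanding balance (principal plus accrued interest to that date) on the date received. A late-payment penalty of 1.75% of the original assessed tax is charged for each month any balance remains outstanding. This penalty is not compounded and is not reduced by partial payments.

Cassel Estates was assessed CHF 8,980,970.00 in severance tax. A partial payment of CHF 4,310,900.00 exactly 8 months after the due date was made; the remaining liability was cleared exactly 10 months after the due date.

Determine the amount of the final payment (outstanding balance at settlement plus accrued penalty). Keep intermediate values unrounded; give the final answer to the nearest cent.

Balance at month 8: CHF 8,980,970.0000 × (1 + 0.0075)^8 = CHF 9,534,187.4043…
After CHF 4,310,900.00 payment: CHF 9,534,187.4043… − CHF 4,310,900.00 = CHF 5,223,287.4043…
Balance at month 10: CHF 5,223,287.4043… × (1 + 0.0075)^2 = CHF 5,301,930.5253…
Penalty: 10 × 1.75% × CHF 8,980,970.00 = CHF 1,571,669.75
Final settlement = outstanding balance + penalty = CHF 5,301,930.5253… + CHF 1,571,669.75 = CHF 6,873,600.28

CHF 6,873,600.28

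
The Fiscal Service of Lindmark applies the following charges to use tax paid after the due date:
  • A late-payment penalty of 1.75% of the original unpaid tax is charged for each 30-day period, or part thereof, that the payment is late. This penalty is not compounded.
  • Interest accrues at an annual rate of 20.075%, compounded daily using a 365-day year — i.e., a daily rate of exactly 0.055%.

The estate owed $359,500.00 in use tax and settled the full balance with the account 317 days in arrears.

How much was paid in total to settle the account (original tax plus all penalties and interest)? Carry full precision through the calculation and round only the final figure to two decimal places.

Penalty periods: ⌈317/30⌉ = 11; penalty = 11 × 1.75% × $359,500.00 = $69,203.75
Interest: $359,500.00 × ((1 + 0.00055)^317 − 1) = $359,500.00 × 0.19041510… = $68,454.2291…
Total = $359,500.00 + $69,203.7500 + $68,454.2291… = $497,157.98

$497,157.98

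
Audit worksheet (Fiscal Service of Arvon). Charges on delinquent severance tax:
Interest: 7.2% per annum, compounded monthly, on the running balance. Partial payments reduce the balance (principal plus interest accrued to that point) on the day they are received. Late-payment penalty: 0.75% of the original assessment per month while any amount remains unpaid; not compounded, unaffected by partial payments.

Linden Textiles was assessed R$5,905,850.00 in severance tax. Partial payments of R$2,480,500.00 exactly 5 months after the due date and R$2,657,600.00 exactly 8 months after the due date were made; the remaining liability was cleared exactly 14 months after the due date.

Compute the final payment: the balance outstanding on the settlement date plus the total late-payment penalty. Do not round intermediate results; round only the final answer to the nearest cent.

R$1,669,447.93

Monthly rate = 7.2% ÷ 12 = 0.6%
Balance at month 5: R$5,905,850.0000 × (1 + 0.006)^5 = R$6,085,164.4010…
After R$2,480,500.00 payment: R$6,085,164.4010… − R$2,480,500.00 = R$3,604,664.4010…
Balance at month 8: R$3,604,664.4010… × (1 + 0.006)^3 = R$3,669,938.4425…
After R$2,657,600.00 payment: R$3,669,938.4425… − R$2,657,600.00 = R$1,012,338.4425…
Balance at month 14: R$1,012,338.4425… × (1 + 0.006)^6 = R$1,049,333.6823…
Penalty: 14 × 0.75% × R$5,905,850.00 = R$620,114.25
Final settlement = outstanding balance + penalty = R$1,049,333.6823… + R$620,114.25 = R$1,669,447.93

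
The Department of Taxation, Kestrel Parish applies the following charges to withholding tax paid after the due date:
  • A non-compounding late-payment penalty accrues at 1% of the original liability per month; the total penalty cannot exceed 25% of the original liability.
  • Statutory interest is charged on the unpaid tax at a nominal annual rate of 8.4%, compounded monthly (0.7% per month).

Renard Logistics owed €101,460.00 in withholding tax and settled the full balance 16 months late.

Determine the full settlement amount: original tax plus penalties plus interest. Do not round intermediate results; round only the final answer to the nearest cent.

€129,673.64

Penalty: 16 × 1% × €101,460.00 = €16,233.60 (below the 25% cap of €25,365.00)
Interest: €101,460.00 × ((1 + 0.007)^16 − 1) = €101,460.00 × 0.1180765… = €11,980.0441…
Total = €101,460.00 + €16,233.6000 + €11,980.0441… = €129,673.64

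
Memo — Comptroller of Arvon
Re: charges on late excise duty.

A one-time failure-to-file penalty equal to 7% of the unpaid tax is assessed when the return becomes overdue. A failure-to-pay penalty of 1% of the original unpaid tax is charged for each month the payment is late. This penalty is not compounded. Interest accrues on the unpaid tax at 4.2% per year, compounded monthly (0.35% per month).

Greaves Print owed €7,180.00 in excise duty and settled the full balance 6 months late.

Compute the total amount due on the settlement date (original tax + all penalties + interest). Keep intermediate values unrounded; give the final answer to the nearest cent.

€8,265.51

Failure-to-file penalty: 7% × €7,180.00 = €502.60
Failure-to-pay penalty = 1% × €7,180.00 × 6 mo = €430.80
Interest: €7,180.00 × ((1 + 0.0035)^6 − 1) = €7,180.00 × 0.0211846… = €152.1055…
Total = €7,180.00 + €933.4000 + €152.1055… = €8,265.51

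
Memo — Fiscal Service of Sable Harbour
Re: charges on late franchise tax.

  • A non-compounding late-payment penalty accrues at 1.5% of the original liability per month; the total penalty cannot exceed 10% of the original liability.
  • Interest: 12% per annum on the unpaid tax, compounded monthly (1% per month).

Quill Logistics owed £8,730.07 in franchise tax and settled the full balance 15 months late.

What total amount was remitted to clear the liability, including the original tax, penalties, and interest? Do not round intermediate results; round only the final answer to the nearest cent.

Penalty (uncapped): 15 × 1.5% × £8,730.07 = £1,964.27…; cap = 10% × £8,730.07 = £873.01… → penalty = £873.01…
Interest: £8,730.07 × ((1 + 0.01)^15 − 1) = £8,730.07 × 0.1609690… = £1,405.2702…
Total = £8,730.07 + £873.0070 + £1,405.2702… = £11,008.35

£11,008.35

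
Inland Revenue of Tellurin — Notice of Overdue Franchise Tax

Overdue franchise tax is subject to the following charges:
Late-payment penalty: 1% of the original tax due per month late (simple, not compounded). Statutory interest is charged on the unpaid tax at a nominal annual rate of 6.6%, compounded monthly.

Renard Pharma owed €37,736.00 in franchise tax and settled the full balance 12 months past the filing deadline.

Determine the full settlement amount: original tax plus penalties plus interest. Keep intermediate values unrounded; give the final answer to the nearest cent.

€44,831.63

Late-payment penalty: 12 × 1% × €37,736.00 = €4,528.32
Interest (6.6%/yr ÷ 12 = 0.55%/month): €37,736.00 × ((1 + 0.0055)^12 − 1) = €2,567.3144…
Total = €37,736.00 + €4,528.3200 + €2,567.3144… = €44,831.63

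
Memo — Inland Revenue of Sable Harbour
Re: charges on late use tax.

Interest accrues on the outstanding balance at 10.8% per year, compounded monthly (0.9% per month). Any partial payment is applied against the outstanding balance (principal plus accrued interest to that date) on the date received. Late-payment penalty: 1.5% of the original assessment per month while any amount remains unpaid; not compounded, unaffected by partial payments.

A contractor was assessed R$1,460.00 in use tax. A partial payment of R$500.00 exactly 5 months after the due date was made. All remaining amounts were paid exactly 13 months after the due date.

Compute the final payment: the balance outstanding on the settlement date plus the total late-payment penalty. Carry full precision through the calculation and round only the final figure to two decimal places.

R$1,387.90

Balance at month 5: R$1,460.0000 × (1 + 0.009)^5 = R$1,526.8933…
After R$500.00 payment: R$1,526.8933… − R$500.00 = R$1,026.8933…
Balance at month 13: R$1,026.8933… × (1 + 0.009)^8 = R$1,103.2010…
Penalty: 13 × 1.5% × R$1,460.00 = R$284.70
Final settlement = outstanding balance + penalty = R$1,103.2010… + R$284.70 = R$1,387.90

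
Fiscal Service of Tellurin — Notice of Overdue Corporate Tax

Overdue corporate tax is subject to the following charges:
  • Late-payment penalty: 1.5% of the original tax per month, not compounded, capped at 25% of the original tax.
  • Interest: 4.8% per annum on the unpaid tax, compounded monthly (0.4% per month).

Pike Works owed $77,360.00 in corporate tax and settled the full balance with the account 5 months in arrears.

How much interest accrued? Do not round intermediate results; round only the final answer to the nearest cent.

$1,559.63

Interest: $77,360.00 × ((1 + 0.004)^5 − 1) = $77,360.00 × 0.0201606… = $1,559.6272…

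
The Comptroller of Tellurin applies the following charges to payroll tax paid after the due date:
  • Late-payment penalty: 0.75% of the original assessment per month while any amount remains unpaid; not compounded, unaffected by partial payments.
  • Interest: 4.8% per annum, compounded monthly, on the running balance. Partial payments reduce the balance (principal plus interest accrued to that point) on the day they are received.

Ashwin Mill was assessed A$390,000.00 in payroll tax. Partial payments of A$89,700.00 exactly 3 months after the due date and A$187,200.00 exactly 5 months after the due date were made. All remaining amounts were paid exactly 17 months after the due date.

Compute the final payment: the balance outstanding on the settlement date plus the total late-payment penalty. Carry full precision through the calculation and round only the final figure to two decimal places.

A$175,868.99

Monthly rate = 4.8% ÷ 12 = 0.4%
Balance at month 3: A$390,000.0000 × (1 + 0.004)^3 = A$394,698.7450…
After A$89,700.00 payment: A$394,698.7450… − A$89,700.00 = A$304,998.7450…
Balance at month 5: A$304,998.7450… × (1 + 0.004)^2 = A$307,443.6149…
After A$187,200.00 payment: A$307,443.6149… − A$187,200.00 = A$120,243.6149…
Balance at month 17: A$120,243.6149… × (1 + 0.004)^12 = A$126,143.9940…
Penalty: 17 × 0.75% × A$390,000.00 = A$49,725.00
Final settlement = outstanding balance + penalty = A$126,143.9940… + A$49,725.00 = A$175,868.99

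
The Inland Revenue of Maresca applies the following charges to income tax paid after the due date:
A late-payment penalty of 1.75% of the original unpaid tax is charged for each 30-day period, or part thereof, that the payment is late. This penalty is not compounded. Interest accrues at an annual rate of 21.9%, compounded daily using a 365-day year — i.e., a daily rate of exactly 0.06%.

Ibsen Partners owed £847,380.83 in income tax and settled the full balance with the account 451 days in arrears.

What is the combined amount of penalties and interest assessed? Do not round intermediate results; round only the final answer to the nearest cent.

Penalty periods: ⌈451/30⌉ = 16; penalty = 16 × 1.75% × £847,380.83 = £237,266.63…
Interest: £847,380.83 × ((1 + 0.0006)^451 − 1) = £847,380.83 × 0.31064431… = £263,234.0293…
Penalties + interest = £237,266.6324 + £263,234.0293… = £500,500.66

£500,500.66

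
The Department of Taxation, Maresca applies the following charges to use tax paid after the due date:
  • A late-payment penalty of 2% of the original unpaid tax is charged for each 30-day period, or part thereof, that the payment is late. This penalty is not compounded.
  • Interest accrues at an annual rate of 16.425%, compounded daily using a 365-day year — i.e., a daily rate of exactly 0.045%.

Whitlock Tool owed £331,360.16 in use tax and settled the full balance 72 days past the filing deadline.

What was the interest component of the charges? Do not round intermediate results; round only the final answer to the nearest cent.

Interest: £331,360.16 × ((1 + 0.00045)^72 − 1) = £331,360.16 × 0.03292307… = £10,909.3928…

£10,909.39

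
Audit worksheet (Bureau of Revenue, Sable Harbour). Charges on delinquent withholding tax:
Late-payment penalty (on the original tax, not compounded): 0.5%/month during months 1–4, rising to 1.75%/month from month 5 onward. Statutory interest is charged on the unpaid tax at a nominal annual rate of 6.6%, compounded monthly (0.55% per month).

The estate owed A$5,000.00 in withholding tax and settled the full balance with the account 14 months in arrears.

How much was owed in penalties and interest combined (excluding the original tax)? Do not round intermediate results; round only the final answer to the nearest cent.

Penalty, months 1–4: 4 × 0.5% × A$5,000.00 = A$100.00
Penalty, months 5–14: 10 × 1.75% × A$5,000.00 = A$875.00
Interest: A$5,000.00 × ((1 + 0.0055)^14 − 1) = A$5,000.00 × 0.0798142… = A$399.0712…
Penalties + interest = A$975.0000 + A$399.0712… = A$1,374.07

A$1,374.07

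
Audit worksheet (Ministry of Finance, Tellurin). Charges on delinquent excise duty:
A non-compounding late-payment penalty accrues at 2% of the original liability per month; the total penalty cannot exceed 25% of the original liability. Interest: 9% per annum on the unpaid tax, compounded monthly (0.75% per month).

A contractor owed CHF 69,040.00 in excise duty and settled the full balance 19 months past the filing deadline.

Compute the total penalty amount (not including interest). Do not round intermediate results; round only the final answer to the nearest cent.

CHF 17,260.00

Penalty (uncapped): 19 × 2% × CHF 69,040.00 = CHF 26,235.20; cap = 25% × CHF 69,040.00 = CHF 17,260.00 → penalty = CHF 17,260.00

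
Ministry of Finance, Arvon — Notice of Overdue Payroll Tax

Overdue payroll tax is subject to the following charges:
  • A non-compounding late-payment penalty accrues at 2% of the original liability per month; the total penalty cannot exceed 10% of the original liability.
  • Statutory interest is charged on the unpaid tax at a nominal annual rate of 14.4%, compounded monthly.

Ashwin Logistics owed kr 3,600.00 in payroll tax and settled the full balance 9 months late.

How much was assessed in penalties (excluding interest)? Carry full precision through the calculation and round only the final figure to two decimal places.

Penalty (uncapped): 9 × 2% × kr 3,600.00 = kr 648.00; cap = 10% × kr 3,600.00 = kr 360.00 → penalty = kr 360.00

kr 360.00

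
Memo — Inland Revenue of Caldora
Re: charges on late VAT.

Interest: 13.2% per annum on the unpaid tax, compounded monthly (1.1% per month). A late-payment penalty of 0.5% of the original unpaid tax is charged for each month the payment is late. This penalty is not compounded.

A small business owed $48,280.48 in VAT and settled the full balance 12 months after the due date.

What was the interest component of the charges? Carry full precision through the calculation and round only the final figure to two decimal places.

$6,773.08

Interest: $48,280.48 × ((1 + 0.011)^12 − 1) = $48,280.48 × 0.1402862… = $6,773.0849…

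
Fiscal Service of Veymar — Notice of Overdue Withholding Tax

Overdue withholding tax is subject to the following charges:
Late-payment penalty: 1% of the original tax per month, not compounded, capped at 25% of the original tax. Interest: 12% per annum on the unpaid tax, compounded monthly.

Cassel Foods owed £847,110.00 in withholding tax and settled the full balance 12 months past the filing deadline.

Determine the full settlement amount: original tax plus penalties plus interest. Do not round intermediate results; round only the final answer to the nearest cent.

£1,056,197.95

Penalty: 12 × 1% × £847,110.00 = £101,653.20 (below the 25% cap of £211,777.50)
Interest (12%/yr ÷ 12 = 1%/month): £847,110.00 × ((1 + 0.01)^12 − 1) = £107,434.7513…
Total = £847,110.00 + £101,653.2000 + £107,434.7513… = £1,056,197.95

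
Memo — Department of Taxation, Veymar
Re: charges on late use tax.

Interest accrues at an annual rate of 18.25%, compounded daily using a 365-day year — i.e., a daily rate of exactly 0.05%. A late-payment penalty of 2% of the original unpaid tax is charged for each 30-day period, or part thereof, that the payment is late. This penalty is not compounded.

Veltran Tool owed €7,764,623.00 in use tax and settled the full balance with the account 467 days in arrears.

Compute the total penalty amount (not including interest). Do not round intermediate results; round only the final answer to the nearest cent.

Penalty periods: ⌈467/30⌉ = 16; penalty = 16 × 2% × €7,764,623.00 = €2,484,679.36

€2,484,679.36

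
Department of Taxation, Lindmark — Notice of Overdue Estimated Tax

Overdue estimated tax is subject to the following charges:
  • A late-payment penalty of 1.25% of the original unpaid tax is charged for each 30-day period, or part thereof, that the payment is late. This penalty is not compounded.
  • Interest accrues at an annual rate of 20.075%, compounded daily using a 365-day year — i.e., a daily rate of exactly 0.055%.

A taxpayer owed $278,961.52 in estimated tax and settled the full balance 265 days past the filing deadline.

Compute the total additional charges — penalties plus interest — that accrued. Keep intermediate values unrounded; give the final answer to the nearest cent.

Penalty periods: ⌈265/30⌉ = 9; penalty = 9 × 1.25% × $278,961.52 = $31,383.17…
Interest: $278,961.52 × ((1 + 0.00055)^265 − 1) = $278,961.52 × 0.15686057… = $43,758.0638…
Penalties + interest = $31,383.1710 + $43,758.0638… = $75,141.23

$75,141.23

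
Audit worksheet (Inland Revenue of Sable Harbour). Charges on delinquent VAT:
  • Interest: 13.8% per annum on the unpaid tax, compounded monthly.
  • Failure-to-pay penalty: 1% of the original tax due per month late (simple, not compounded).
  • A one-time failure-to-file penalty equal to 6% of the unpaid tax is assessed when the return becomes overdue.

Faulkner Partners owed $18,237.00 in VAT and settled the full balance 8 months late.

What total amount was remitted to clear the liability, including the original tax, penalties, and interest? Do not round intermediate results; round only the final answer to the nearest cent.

$22,537.09

Failure-to-file penalty: 6% × $18,237.00 = $1,094.22
Failure-to-pay penalty = 1% × $18,237.00 × 8 mo = $1,458.96
Interest (13.8%/yr ÷ 12 = 1.15%/month): $18,237.00 × ((1 + 0.0115)^8 − 1) = $1,746.9114…
Total = $18,237.00 + $2,553.1800 + $1,746.9114… = $22,537.09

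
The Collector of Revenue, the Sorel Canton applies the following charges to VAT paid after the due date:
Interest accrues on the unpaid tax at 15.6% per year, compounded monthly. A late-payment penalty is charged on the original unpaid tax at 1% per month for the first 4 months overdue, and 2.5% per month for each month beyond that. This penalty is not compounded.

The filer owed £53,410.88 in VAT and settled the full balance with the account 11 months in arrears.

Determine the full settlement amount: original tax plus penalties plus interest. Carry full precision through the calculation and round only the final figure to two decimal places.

£73,048.30

Penalty, months 1–4: 4 × 1% × £53,410.88 = £2,136.44…
Penalty, months 5–11: 7 × 2.5% × £53,410.88 = £9,346.90…
Interest (15.6%/yr ÷ 12 = 1.3%/month): £53,410.88 × ((1 + 0.013)^11 − 1) = £8,154.0844…
Total = £53,410.88 + £11,483.3392 + £8,154.0844… = £73,048.30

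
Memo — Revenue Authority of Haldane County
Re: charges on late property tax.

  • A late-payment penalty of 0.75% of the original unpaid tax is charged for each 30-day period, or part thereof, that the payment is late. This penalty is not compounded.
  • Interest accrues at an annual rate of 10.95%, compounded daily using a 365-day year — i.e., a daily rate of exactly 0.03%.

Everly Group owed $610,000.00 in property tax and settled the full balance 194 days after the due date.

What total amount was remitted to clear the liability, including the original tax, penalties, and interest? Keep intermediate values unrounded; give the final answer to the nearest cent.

Penalty periods: ⌈194/30⌉ = 7; penalty = 7 × 0.75% × $610,000.00 = $32,025.00
Interest: $610,000.00 × ((1 + 0.0003)^194 − 1) = $610,000.00 × 0.05991771… = $36,549.8023…
Total = $610,000.00 + $32,025.0000 + $36,549.8023… = $678,574.80

$678,574.80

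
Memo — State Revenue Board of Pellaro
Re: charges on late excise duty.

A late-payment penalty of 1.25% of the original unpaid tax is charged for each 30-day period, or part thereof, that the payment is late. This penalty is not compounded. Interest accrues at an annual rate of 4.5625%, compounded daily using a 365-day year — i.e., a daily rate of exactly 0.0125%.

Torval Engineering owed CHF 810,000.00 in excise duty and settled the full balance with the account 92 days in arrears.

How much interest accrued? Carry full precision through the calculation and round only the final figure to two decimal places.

CHF 9,368.18

Interest: CHF 810,000.00 × ((1 + 0.000125)^92 − 1) = CHF 810,000.00 × 0.01156565… = CHF 9,368.1783…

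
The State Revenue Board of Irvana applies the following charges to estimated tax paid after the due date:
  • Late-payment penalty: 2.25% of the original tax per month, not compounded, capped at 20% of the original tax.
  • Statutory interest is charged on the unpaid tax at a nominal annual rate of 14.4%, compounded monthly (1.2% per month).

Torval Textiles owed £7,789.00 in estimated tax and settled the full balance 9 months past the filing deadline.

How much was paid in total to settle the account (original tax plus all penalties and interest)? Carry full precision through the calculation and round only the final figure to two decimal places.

Penalty (uncapped): 9 × 2.25% × £7,789.00 = £1,577.27…; cap = 20% × £7,789.00 = £1,557.80 → penalty = £1,557.80
Interest: £7,789.00 × ((1 + 0.012)^9 − 1) = £7,789.00 × 0.1133318… = £882.7414…
Total = £7,789.00 + £1,557.8000 + £882.7414… = £10,229.54

£10,229.54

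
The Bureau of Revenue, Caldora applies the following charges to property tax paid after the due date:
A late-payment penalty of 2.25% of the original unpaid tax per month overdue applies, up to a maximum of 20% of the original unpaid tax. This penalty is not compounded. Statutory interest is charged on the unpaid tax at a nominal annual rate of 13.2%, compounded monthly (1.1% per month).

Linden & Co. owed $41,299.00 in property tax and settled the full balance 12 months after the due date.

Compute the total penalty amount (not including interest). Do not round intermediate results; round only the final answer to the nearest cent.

$8,259.80

Penalty (uncapped): 12 × 2.25% × $41,299.00 = $11,150.73; cap = 20% × $41,299.00 = $8,259.80 → penalty = $8,259.80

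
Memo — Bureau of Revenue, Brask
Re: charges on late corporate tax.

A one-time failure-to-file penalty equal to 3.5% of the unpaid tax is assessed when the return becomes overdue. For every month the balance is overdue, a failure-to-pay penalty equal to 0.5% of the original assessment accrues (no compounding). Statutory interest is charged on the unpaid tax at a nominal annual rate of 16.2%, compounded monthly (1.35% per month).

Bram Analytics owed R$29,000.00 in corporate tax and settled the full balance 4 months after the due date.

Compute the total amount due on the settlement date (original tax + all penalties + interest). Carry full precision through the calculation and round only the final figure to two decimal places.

Failure-to-file penalty: 3.5% × R$29,000.00 = R$1,015.00
Failure-to-pay penalty = 0.5% × R$29,000.00 × 4 mo = R$580.00
Interest: R$29,000.00 × ((1 + 0.0135)^4 − 1) = R$29,000.00 × 0.0551034… = R$1,597.9979…
Total = R$29,000.00 + R$1,595.0000 + R$1,597.9979… = R$32,193.00

R$32,193.00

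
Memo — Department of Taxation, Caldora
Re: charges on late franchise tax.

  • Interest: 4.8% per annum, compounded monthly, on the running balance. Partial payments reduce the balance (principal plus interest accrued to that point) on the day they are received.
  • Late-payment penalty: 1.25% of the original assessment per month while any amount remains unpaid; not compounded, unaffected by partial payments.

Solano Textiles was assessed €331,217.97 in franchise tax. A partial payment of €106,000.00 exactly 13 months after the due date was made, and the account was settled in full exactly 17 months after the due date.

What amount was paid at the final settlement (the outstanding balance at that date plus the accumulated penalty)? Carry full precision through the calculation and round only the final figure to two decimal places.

Monthly rate = 4.8% ÷ 12 = 0.4%
Balance at month 13: €331,217.9700 × (1 + 0.004)^13 = €348,860.7881…
After €106,000.00 payment: €348,860.7881… − €106,000.00 = €242,860.7881…
Balance at month 17: €242,860.7881… × (1 + 0.004)^4 = €246,769.9376…
Penalty: 17 × 1.25% × €331,217.97 = €70,383.82…
Final settlement = outstanding balance + penalty = €246,769.9376… + €70,383.82… = €317,153.76

€317,153.76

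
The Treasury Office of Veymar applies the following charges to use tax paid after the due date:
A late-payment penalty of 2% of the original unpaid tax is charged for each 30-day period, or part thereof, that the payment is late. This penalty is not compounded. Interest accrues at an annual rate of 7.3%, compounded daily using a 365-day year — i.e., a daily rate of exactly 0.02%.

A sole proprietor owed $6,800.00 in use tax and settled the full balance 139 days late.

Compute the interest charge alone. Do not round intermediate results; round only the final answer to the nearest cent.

$191.67

Interest: $6,800.00 × ((1 + 0.0002)^139 − 1) = $6,800.00 × 0.02818717… = $191.6727…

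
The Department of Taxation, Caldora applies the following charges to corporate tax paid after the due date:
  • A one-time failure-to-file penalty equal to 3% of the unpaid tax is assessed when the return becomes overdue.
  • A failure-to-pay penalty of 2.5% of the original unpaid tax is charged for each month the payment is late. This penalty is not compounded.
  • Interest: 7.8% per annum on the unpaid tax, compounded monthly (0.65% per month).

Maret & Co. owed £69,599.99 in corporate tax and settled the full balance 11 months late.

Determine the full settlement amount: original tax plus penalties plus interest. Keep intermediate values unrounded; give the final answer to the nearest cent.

Failure-to-file penalty: 3% × £69,599.99 = £2,088.00…
Failure-to-pay penalty = 2.5% × £69,599.99 × 11 mo = £19,140.00…
Interest: £69,599.99 × ((1 + 0.0065)^11 − 1) = £69,599.99 × 0.0738697… = £5,141.3274…
Total = £69,599.99 + £21,227.9970… + £5,141.3274… = £95,969.31

£95,969.31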